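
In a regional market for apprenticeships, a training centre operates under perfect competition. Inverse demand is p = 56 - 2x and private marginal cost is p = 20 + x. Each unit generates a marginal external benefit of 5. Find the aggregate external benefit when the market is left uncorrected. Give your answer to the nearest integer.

Market equilibrium (private): 20 + x = 56 - 2x → x_m = 12.0000.
Total external benefit = MEB × x_m = 5 × 12.0000 = 60.0000.

60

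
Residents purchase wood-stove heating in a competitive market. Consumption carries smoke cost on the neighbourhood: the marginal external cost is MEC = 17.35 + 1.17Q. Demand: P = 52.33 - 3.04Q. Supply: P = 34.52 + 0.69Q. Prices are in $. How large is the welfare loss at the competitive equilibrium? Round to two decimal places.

DWL = $53.68

Market equilibrium (private): 34.52 + 0.69Q = 52.33 - 3.04Q → Q_m = 4.7748.
Social marginal benefit = demand − MEC = 34.98 - 4.21Q.
Set SMB = MC: 34.98 - 4.21Q = 34.52 + 0.69Q → Q* = 0.0939.
Between Q* and Q_m the wedge MC − SMB runs linearly from 0 to MEC(Q_m), so the loss is a triangle.
DWL = ½ × 4.6809 × 22.9365 = 53.6817.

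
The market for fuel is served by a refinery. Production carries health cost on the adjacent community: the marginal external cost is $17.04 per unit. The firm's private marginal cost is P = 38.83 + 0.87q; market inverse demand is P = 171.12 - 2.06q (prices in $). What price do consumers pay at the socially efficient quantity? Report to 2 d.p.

Social marginal cost = private MC + MEC = 55.87 + 0.87q.
Set SMC = demand: 55.87 + 0.87q = 171.12 - 2.06q → q* = 39.3345.
Consumer price on the demand curve at q*: 171.12 − 2.06×39.3345 = 90.0909.

P = $90.09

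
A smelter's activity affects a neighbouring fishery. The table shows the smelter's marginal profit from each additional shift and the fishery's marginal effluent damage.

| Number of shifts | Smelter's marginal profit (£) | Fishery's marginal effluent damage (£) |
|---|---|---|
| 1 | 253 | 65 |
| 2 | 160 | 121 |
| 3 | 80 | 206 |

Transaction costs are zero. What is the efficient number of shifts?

2

Bargaining reaches the level where marginal profit last exceeds marginal effluent damage.
That holds through level 2 (160 ≥ 121) but not at 3 (80 < 206).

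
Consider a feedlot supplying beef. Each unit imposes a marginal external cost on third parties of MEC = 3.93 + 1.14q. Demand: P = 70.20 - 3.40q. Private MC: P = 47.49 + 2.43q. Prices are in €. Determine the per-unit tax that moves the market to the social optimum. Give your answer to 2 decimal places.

tax = €7.00 per unit

Social marginal cost = private MC + MEC = 51.42 + 3.57q.
Set SMC = demand: 51.42 + 3.57q = 70.20 - 3.40q → q* = 2.6944.
The Pigouvian tax equals MEC at q*: 3.93 + 1.14×2.6944 = 7.0016.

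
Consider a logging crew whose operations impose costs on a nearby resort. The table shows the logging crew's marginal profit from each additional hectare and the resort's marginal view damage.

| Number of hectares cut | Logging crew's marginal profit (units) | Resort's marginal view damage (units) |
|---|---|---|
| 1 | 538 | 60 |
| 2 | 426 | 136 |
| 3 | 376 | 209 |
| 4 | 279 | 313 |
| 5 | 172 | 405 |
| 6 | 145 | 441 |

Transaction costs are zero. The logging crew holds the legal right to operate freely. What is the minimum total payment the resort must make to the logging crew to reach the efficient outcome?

596

Left alone the logging crew would choose level 6 (marginal profit stays positive).
Efficient level: k* = 3 (marginal profit ≥ marginal view damage through 3).
The resort must at least cover the logging crew's forgone profit from cutting 6→3: 279 + 172 + 145 = 596.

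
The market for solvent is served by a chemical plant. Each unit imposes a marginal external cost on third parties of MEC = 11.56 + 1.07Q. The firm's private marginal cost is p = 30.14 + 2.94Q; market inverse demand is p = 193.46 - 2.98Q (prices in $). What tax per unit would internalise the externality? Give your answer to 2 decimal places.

Social marginal cost = private MC + MEC = 41.70 + 4.01Q.
Set SMC = demand: 41.70 + 4.01Q = 193.46 - 2.98Q → Q* = 21.7110.
The Pigouvian tax equals MEC at Q*: 11.56 + 1.07×21.7110 = 34.7908.

tax = $34.79 per unit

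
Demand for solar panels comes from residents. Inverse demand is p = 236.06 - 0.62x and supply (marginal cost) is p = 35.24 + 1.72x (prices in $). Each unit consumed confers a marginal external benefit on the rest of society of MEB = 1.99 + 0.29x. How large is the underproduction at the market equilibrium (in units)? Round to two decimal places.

13.11 units

Market equilibrium (private): 35.24 + 1.72x = 236.06 - 0.62x → x_m = 85.8205.
Social marginal benefit = demand + MEB = 238.05 - 0.33x.
Set SMB = MC: 238.05 - 0.33x = 35.24 + 1.72x → x* = 98.9317.
Gap = |85.8205 − 98.9317| = 13.1112.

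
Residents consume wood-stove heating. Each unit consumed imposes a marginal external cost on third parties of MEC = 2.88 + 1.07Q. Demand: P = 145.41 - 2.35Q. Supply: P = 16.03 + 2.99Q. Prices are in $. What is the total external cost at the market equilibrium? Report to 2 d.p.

Market equilibrium (private): 16.03 + 2.99Q = 145.41 - 2.35Q → Q_m = 24.2285.
Total external cost = ∫₀^{Q_m} (2.88 + 1.07Q) dQ = 2.88×24.2285 + ½×1.07×24.2285² = 383.8339.

$383.83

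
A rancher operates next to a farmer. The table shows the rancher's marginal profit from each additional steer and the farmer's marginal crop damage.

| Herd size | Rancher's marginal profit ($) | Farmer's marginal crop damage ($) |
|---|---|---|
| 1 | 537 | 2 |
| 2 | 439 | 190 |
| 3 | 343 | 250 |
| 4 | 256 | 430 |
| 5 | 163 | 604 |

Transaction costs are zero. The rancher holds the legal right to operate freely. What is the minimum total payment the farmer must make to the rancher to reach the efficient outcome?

$419

Left alone the rancher would choose level 5 (marginal profit stays positive).
Efficient level: k* = 3 (marginal profit ≥ marginal crop damage through 3).
The farmer must at least cover the rancher's forgone profit from cutting 5→3: 256 + 163 = 419.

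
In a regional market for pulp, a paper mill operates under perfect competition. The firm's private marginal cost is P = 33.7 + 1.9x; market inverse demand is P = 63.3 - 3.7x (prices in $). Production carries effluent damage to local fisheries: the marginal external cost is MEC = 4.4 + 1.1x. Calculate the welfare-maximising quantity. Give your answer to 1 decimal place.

x* = 3.8

Social marginal cost = private MC + MEC = 38.1 + 3.0x.
Set SMC = demand: 38.1 + 3.0x = 63.3 - 3.7x → x* = 3.7612.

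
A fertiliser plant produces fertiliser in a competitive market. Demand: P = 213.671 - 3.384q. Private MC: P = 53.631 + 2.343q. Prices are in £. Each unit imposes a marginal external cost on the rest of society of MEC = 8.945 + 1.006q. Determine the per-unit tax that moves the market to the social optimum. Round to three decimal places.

Social marginal cost = private MC + MEC = 62.576 + 3.349q.
Set SMC = demand: 62.576 + 3.349q = 213.671 - 3.384q → q* = 22.4410.
The Pigouvian tax equals MEC at q*: 8.945 + 1.006×22.4410 = 31.5206.

tax = £31.521 per unit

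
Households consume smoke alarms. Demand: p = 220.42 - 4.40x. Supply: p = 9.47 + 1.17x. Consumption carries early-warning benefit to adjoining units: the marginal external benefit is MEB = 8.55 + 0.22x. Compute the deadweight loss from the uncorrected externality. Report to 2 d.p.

DWL = 26.64

Market equilibrium (private): 9.47 + 1.17x = 220.42 - 4.40x → x_m = 37.8725.
Social marginal benefit = demand + MEB = 228.97 - 4.18x.
Set SMB = MC: 228.97 - 4.18x = 9.47 + 1.17x → x* = 41.0280.
Height of the DWL triangle at x_m is SMB(x_m) − MC(x_m) = MEB(x_m) = 16.8820.
DWL = ½ × 3.1555 × 16.8820 = 26.6356.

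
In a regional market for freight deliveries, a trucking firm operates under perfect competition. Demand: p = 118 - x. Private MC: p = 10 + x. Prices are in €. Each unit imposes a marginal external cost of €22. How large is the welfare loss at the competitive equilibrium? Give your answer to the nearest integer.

DWL = €121

Market equilibrium (private): 10 + x = 118 - x → x_m = 54.0000.
Social marginal cost = private MC + MEC = 32 + x.
Set SMC = demand: 32 + x = 118 - x → x* = 43.0000.
The welfare-loss triangle has base |x_m − x*| and height MEC(x_m) (the vertical gap between SMC and demand is zero at x* and MEC at x_m).
DWL = ½ × 11.0000 × 22.0000 = 121.0000.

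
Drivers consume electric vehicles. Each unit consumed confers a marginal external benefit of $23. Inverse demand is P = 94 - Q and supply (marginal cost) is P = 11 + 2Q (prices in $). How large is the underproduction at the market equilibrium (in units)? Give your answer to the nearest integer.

8 units

Market equilibrium (private): 11 + 2Q = 94 - Q → Q_m = 27.6667.
Social marginal benefit = demand + MEB = 117 - Q.
Set SMB = MC: 117 - Q = 11 + 2Q → Q* = 35.3333.
Gap = |27.6667 − 35.3333| = 7.6666.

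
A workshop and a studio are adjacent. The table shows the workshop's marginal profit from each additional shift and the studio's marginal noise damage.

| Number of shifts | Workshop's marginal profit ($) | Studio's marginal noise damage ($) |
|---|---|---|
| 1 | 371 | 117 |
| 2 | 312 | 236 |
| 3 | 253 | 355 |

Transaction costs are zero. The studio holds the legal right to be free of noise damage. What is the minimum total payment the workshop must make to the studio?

Efficient level: marginal profit ≥ marginal noise damage through level 2, so k* = 2.
With the studio holding the right, the workshop must at least compensate total damage at k*: 117 + 236 = 353.

$353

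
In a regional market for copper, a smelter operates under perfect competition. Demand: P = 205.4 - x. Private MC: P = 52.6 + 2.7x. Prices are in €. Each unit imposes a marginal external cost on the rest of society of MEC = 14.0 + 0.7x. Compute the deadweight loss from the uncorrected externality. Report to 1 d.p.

DWL = €209.2

Market equilibrium (private): 52.6 + 2.7x = 205.4 - x → x_m = 41.2973.
Social marginal cost = private MC + MEC = 66.6 + 3.4x.
Set SMC = demand: 66.6 + 3.4x = 205.4 - x → x* = 31.5455.
Between x* and x_m the wedge SMC − demand runs linearly from 0 to MEC(x_m), so the loss is a triangle.
DWL = ½ × 9.7518 × 42.9081 = 209.2156.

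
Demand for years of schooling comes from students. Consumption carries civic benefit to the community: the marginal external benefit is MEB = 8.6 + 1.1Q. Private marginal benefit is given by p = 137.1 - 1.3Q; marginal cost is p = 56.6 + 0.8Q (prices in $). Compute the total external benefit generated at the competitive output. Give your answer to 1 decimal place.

Market equilibrium (private): 56.6 + 0.8Q = 137.1 - 1.3Q → Q_m = 38.3333.
Total external benefit = ∫₀^{Q_m} (8.6 + 1.1Q) dQ = 8.6×38.3333 + ½×1.1×38.3333² = 1137.8594.

$1137.9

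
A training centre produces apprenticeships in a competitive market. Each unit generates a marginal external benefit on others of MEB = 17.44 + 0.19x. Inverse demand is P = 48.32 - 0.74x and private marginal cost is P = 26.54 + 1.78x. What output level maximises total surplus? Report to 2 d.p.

Social marginal cost = private MC − MEB = 9.10 + 1.59x.
Set SMC = demand: 9.10 + 1.59x = 48.32 - 0.74x → x* = 16.8326.

x* = 16.83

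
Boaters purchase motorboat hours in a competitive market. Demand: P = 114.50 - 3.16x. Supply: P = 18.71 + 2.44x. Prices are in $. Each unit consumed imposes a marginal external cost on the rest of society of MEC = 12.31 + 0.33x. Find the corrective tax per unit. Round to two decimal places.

Social marginal benefit = demand − MEC = 102.19 - 3.49x.
Set SMB = MC: 102.19 - 3.49x = 18.71 + 2.44x → x* = 14.0776.
The Pigouvian tax equals MEC at x*: 12.31 + 0.33×14.0776 = 16.9556.

tax = $16.96 per unit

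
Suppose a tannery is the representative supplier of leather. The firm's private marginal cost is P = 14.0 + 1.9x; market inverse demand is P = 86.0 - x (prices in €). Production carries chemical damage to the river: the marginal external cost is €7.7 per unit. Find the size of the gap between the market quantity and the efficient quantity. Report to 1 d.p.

2.7 units

Market equilibrium (private): 14.0 + 1.9x = 86.0 - x → x_m = 24.8276.
Social marginal cost = private MC + MEC = 21.7 + 1.9x.
Set SMC = demand: 21.7 + 1.9x = 86.0 - x → x* = 22.1724.
Gap = |24.8276 − 22.1724| = 2.6552.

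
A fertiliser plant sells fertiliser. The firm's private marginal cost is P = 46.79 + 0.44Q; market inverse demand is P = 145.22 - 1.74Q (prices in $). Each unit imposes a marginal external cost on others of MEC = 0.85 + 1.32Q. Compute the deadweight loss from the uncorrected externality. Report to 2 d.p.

DWL = $522.03

Market equilibrium (private): 46.79 + 0.44Q = 145.22 - 1.74Q → Q_m = 45.1514.
Social marginal cost = private MC + MEC = 47.64 + 1.76Q.
Set SMC = demand: 47.64 + 1.76Q = 145.22 - 1.74Q → Q* = 27.8800.
Between Q* and Q_m the wedge SMC − demand runs linearly from 0 to MEC(Q_m), so the loss is a triangle.
DWL = ½ × 17.2714 × 60.4498 = 522.0263.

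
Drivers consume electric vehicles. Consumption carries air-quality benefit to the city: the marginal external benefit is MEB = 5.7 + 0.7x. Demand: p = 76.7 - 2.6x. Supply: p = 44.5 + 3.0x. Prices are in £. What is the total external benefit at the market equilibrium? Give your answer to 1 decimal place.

£44.3

Market equilibrium (private): 44.5 + 3.0x = 76.7 - 2.6x → x_m = 5.7500.
Total external benefit = ∫₀^{x_m} (5.7 + 0.7x) dx = 5.7×5.7500 + ½×0.7×5.7500² = 44.3469.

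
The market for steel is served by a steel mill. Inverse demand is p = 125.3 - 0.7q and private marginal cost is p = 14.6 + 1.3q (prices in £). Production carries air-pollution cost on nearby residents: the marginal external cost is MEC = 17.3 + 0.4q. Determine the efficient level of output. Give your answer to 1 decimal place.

Social marginal cost = private MC + MEC = 31.9 + 1.7q.
Set SMC = demand: 31.9 + 1.7q = 125.3 - 0.7q → q* = 38.9167.

q* = 38.9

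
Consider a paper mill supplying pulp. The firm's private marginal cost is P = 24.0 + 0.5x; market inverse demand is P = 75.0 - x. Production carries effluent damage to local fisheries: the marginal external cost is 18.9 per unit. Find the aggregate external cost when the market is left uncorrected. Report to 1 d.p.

Market equilibrium (private): 24.0 + 0.5x = 75.0 - x → x_m = 34.0000.
Total external cost = MEC × x_m = 18.9 × 34.0000 = 642.6000.

642.6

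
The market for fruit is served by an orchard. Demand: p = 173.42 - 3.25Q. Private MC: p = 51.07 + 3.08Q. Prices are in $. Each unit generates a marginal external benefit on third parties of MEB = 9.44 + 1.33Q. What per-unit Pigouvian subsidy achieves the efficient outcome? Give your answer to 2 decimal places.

Social marginal cost = private MC − MEB = 41.63 + 1.75Q.
Set SMC = demand: 41.63 + 1.75Q = 173.42 - 3.25Q → Q* = 26.3580.
The Pigouvian subsidy equals MEB at Q*: 9.44 + 1.33×26.3580 = 44.4961.

subsidy = $44.50 per unit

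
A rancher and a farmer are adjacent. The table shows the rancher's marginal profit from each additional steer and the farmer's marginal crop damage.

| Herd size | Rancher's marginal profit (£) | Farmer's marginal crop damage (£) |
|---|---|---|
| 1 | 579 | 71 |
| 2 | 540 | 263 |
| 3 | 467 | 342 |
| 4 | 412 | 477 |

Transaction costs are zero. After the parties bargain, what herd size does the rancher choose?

Bargaining reaches the level where marginal profit last exceeds marginal crop damage.
That holds through level 3 (467 ≥ 342) but not at 4 (412 < 477).

3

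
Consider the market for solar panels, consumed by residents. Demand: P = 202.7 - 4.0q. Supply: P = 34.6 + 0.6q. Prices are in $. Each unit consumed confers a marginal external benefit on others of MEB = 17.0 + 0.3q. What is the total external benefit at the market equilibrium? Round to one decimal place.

$821.6

Market equilibrium (private): 34.6 + 0.6q = 202.7 - 4.0q → q_m = 36.5435.
Total external benefit = ∫₀^{q_m} (17.0 + 0.3q) dq = 17.0×36.5435 + ½×0.3×36.5435² = 821.5536.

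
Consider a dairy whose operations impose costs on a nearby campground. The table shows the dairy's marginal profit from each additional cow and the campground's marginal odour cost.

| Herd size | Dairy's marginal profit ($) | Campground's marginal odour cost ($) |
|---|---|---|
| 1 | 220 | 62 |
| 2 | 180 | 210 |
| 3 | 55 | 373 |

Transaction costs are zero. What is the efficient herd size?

Bargaining reaches the level where marginal profit last exceeds marginal odour cost.
That holds through level 1 (220 ≥ 62) but not at 2 (180 < 210).

1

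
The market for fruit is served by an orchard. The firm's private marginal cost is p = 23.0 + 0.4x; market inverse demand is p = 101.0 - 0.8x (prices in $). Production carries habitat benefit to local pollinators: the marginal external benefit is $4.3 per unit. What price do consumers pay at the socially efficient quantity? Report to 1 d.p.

P = $46.1

Social marginal cost = private MC − MEB = 18.7 + 0.4x.
Set SMC = demand: 18.7 + 0.4x = 101.0 - 0.8x → x* = 68.5833.
Consumer price on the demand curve at x*: 101.0 − 0.8×68.5833 = 46.1334.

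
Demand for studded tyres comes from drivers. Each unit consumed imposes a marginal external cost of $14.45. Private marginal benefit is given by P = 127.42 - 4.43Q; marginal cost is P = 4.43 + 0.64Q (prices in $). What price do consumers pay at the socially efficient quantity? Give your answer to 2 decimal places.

Social marginal benefit = demand − MEC = 112.97 - 4.43Q.
Set SMB = MC: 112.97 - 4.43Q = 4.43 + 0.64Q → Q* = 21.4083.
Consumer price on the demand curve at Q*: 127.42 − 4.43×21.4083 = 32.5812.

P = $32.58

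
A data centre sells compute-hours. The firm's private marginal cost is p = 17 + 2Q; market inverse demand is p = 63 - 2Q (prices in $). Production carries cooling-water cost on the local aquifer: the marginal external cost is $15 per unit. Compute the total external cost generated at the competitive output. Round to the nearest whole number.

$173

Market equilibrium (private): 17 + 2Q = 63 - 2Q → Q_m = 11.5000.
Total external cost = MEC × Q_m = 15 × 11.5000 = 172.5000.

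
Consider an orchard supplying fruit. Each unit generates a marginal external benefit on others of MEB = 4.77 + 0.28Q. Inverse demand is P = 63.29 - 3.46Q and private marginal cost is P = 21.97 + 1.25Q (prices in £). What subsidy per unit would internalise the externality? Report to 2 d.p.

Social marginal cost = private MC − MEB = 17.20 + 0.97Q.
Set SMC = demand: 17.20 + 0.97Q = 63.29 - 3.46Q → Q* = 10.4041.
The Pigouvian subsidy equals MEB at Q*: 4.77 + 0.28×10.4041 = 7.6831.

subsidy = £7.68 per unit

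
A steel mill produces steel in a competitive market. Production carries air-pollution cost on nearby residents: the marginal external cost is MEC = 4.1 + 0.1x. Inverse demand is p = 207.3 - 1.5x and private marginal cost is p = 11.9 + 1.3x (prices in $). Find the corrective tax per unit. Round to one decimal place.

tax = $10.7 per unit

Social marginal cost = private MC + MEC = 16.0 + 1.4x.
Set SMC = demand: 16.0 + 1.4x = 207.3 - 1.5x → x* = 65.9655.
The Pigouvian tax equals MEC at x*: 4.1 + 0.1×65.9655 = 10.6966.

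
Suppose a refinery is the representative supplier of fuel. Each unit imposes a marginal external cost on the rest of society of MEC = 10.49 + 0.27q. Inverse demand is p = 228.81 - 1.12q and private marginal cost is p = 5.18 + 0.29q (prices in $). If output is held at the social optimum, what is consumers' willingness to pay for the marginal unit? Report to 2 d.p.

P = $86.72

Social marginal cost = private MC + MEC = 15.67 + 0.56q.
Set SMC = demand: 15.67 + 0.56q = 228.81 - 1.12q → q* = 126.8690.
Consumer price on the demand curve at q*: 228.81 − 1.12×126.8690 = 86.7167.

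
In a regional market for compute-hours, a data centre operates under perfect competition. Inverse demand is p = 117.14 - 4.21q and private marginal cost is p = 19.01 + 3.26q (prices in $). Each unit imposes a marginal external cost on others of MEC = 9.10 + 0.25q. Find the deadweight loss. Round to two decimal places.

Market equilibrium (private): 19.01 + 3.26q = 117.14 - 4.21q → q_m = 13.1365.
Social marginal cost = private MC + MEC = 28.11 + 3.51q.
Set SMC = demand: 28.11 + 3.51q = 117.14 - 4.21q → q* = 11.5324.
Height of the DWL triangle at q_m is SMC(q_m) − demand(q_m) = MEC(q_m) = 12.3841.
DWL = ½ × 1.6041 × 12.3841 = 9.9327.

DWL = $9.93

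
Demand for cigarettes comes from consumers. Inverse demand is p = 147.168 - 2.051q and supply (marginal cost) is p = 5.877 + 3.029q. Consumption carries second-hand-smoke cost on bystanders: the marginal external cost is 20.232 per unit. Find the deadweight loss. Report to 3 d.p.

DWL = 40.289

Market equilibrium (private): 5.877 + 3.029q = 147.168 - 2.051q → q_m = 27.8132.
Social marginal benefit = demand − MEC = 126.936 - 2.051q.
Set SMB = MC: 126.936 - 2.051q = 5.877 + 3.029q → q* = 23.8305.
Between q* and q_m the wedge MC − SMB runs linearly from 0 to MEC(q_m), so the loss is a triangle.
DWL = ½ × 3.9827 × 20.2320 = 40.2890.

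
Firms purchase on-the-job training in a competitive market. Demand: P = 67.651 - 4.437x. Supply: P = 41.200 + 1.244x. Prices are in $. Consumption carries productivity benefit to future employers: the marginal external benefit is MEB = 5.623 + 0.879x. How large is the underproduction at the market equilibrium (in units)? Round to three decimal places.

Market equilibrium (private): 41.200 + 1.244x = 67.651 - 4.437x → x_m = 4.6560.
Social marginal benefit = demand + MEB = 73.274 - 3.558x.
Set SMB = MC: 73.274 - 3.558x = 41.200 + 1.244x → x* = 6.6793.
Gap = |4.6560 − 6.6793| = 2.0233.

2.023 units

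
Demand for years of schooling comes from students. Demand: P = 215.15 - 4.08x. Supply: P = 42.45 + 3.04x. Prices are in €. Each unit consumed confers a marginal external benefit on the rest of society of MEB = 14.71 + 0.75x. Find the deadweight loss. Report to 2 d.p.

Market equilibrium (private): 42.45 + 3.04x = 215.15 - 4.08x → x_m = 24.2556.
Social marginal benefit = demand + MEB = 229.86 - 3.33x.
Set SMB = MC: 229.86 - 3.33x = 42.45 + 3.04x → x* = 29.4207.
Between x* and x_m the wedge SMB − MC runs linearly from 0 to MEB(x_m), so the loss is a triangle.
DWL = ½ × 5.1651 × 32.9017 = 84.9703.

DWL = €84.97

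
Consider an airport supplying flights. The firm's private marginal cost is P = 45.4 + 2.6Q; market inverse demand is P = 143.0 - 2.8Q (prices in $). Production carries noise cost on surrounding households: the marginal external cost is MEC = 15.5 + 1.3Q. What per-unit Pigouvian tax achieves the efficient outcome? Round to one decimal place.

Social marginal cost = private MC + MEC = 60.9 + 3.9Q.
Set SMC = demand: 60.9 + 3.9Q = 143.0 - 2.8Q → Q* = 12.2537.
The Pigouvian tax equals MEC at Q*: 15.5 + 1.3×12.2537 = 31.4298.

tax = $31.4 per unit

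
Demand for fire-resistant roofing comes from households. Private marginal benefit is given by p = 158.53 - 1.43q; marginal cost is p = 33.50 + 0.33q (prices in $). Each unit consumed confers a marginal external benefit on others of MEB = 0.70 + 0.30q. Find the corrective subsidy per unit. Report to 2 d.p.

subsidy = $26.53 per unit

Social marginal benefit = demand + MEB = 159.23 - 1.13q.
Set SMB = MC: 159.23 - 1.13q = 33.50 + 0.33q → q* = 86.1164.
The Pigouvian subsidy equals MEB at q*: 0.70 + 0.30×86.1164 = 26.5349.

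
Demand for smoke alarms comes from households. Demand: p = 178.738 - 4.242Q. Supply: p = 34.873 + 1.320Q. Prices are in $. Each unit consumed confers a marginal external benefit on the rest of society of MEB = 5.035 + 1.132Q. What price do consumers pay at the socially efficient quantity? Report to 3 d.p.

P = $36.157

Social marginal benefit = demand + MEB = 183.773 - 3.110Q.
Set SMB = MC: 183.773 - 3.110Q = 34.873 + 1.320Q → Q* = 33.6117.
Consumer price on the demand curve at Q*: 178.738 − 4.242×33.6117 = 36.1572.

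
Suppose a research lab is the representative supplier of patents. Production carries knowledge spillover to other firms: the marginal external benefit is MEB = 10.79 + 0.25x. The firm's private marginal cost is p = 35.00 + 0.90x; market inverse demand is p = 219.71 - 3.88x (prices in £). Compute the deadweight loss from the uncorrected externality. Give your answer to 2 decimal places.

Market equilibrium (private): 35.00 + 0.90x = 219.71 - 3.88x → x_m = 38.6423.
Social marginal cost = private MC − MEB = 24.21 + 0.65x.
Set SMC = demand: 24.21 + 0.65x = 219.71 - 3.88x → x* = 43.1567.
The welfare-loss triangle has base |x_m − x*| and height MEB(x_m) (the vertical gap between SMC and demand is zero at x* and MEB at x_m).
DWL = ½ × 4.5144 × 20.4506 = 46.1611.

DWL = £46.16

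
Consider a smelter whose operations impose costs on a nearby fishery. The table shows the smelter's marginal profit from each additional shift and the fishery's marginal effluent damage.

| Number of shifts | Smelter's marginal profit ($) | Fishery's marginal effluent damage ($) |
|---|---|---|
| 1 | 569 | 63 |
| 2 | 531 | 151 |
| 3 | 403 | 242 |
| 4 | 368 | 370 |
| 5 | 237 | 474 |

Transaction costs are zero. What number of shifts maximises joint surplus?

3

Bargaining reaches the level where marginal profit last exceeds marginal effluent damage.
That holds through level 3 (403 ≥ 242) but not at 4 (368 < 370).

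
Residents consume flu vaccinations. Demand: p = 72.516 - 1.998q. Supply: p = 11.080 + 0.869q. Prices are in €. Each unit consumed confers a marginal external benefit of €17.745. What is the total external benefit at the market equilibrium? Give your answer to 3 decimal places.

€380.252

Market equilibrium (private): 11.080 + 0.869q = 72.516 - 1.998q → q_m = 21.4287.
Total external benefit = MEB × q_m = 17.745 × 21.4287 = 380.2523.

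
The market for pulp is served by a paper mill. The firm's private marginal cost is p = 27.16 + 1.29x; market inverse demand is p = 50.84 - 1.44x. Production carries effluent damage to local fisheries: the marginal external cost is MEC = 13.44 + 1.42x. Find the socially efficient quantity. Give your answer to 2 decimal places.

Social marginal cost = private MC + MEC = 40.60 + 2.71x.
Set SMC = demand: 40.60 + 2.71x = 50.84 - 1.44x → x* = 2.4675.

x* = 2.47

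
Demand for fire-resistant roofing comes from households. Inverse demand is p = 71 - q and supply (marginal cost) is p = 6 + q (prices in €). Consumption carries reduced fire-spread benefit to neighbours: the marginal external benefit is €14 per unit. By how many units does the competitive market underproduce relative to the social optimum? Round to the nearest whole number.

7 units

Market equilibrium (private): 6 + q = 71 - q → q_m = 32.5000.
Social marginal benefit = demand + MEB = 85 - q.
Set SMB = MC: 85 - q = 6 + q → q* = 39.5000.
Gap = |32.5000 − 39.5000| = 7.0000.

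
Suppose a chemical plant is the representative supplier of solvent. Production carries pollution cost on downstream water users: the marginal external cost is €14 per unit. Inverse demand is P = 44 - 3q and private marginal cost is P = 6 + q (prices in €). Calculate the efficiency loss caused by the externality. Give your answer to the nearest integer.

Market equilibrium (private): 6 + q = 44 - 3q → q_m = 9.5000.
Social marginal cost = private MC + MEC = 20 + q.
Set SMC = demand: 20 + q = 44 - 3q → q* = 6.0000.
Height of the DWL triangle at q_m is SMC(q_m) − demand(q_m) = MEC(q_m) = 14.0000.
DWL = ½ × 3.5000 × 14.0000 = 24.5000.

DWL = €25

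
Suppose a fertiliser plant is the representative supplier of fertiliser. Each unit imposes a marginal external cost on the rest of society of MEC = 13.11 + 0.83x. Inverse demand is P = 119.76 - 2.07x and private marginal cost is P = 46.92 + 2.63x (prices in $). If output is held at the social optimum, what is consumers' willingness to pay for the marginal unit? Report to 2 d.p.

P = $97.40

Social marginal cost = private MC + MEC = 60.03 + 3.46x.
Set SMC = demand: 60.03 + 3.46x = 119.76 - 2.07x → x* = 10.8011.
Consumer price on the demand curve at x*: 119.76 − 2.07×10.8011 = 97.4017.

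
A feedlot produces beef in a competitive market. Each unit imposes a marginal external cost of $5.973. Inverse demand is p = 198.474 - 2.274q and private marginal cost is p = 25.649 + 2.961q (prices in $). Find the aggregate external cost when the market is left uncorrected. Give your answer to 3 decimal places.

$197.189

Market equilibrium (private): 25.649 + 2.961q = 198.474 - 2.274q → q_m = 33.0134.
Total external cost = MEC × q_m = 5.973 × 33.0134 = 197.1890.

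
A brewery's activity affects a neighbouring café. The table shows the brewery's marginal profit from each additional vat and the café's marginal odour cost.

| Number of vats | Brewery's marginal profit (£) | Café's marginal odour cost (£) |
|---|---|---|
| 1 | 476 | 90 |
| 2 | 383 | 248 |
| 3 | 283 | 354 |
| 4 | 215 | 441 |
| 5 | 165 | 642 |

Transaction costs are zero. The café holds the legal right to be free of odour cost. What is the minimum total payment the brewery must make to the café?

Efficient level: marginal profit ≥ marginal odour cost through level 2, so k* = 2.
With the café holding the right, the brewery must at least compensate total damage at k*: 90 + 248 = 338.

£338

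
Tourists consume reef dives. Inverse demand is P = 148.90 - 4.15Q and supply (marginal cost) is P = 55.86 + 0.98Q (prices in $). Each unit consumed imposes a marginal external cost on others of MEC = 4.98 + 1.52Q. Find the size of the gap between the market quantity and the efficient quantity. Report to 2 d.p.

4.89 units

Market equilibrium (private): 55.86 + 0.98Q = 148.90 - 4.15Q → Q_m = 18.1365.
Social marginal benefit = demand − MEC = 143.92 - 5.67Q.
Set SMB = MC: 143.92 - 5.67Q = 55.86 + 0.98Q → Q* = 13.2421.
Gap = |18.1365 − 13.2421| = 4.8944.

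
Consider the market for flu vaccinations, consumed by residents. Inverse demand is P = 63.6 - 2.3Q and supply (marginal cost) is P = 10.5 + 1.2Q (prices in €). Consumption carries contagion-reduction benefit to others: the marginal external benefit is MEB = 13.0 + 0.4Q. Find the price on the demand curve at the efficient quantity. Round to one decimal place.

P = €14.6

Social marginal benefit = demand + MEB = 76.6 - 1.9Q.
Set SMB = MC: 76.6 - 1.9Q = 10.5 + 1.2Q → Q* = 21.3226.
Consumer price on the demand curve at Q*: 63.6 − 2.3×21.3226 = 14.5580.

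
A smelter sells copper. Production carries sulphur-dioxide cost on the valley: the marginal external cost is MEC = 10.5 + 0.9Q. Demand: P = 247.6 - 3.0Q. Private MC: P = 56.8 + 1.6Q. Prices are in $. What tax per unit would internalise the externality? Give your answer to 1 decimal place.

tax = $40.0 per unit

Social marginal cost = private MC + MEC = 67.3 + 2.5Q.
Set SMC = demand: 67.3 + 2.5Q = 247.6 - 3.0Q → Q* = 32.7818.
The Pigouvian tax equals MEC at Q*: 10.5 + 0.9×32.7818 = 40.0036.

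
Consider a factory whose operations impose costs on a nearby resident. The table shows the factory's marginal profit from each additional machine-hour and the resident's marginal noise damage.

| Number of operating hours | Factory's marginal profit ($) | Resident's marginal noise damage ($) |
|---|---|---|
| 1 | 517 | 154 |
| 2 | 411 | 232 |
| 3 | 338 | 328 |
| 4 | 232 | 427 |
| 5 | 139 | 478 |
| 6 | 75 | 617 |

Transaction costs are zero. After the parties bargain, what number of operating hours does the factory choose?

3

Bargaining reaches the level where marginal profit last exceeds marginal noise damage.
That holds through level 3 (338 ≥ 328) but not at 4 (232 < 427).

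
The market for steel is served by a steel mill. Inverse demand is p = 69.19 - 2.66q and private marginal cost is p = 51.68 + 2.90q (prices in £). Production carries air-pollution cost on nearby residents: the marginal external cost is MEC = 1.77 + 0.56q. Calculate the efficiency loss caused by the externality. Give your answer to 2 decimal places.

Market equilibrium (private): 51.68 + 2.90q = 69.19 - 2.66q → q_m = 3.1493.
Social marginal cost = private MC + MEC = 53.45 + 3.46q.
Set SMC = demand: 53.45 + 3.46q = 69.19 - 2.66q → q* = 2.5719.
The welfare-loss triangle has base |q_m − q*| and height MEC(q_m) (the vertical gap between SMC and demand is zero at q* and MEC at q_m).
DWL = ½ × 0.5774 × 3.5336 = 1.0202.

DWL = £1.02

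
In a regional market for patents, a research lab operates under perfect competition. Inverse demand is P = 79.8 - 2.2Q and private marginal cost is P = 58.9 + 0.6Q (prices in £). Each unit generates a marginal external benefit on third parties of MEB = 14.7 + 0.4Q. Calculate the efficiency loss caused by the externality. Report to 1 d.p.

Market equilibrium (private): 58.9 + 0.6Q = 79.8 - 2.2Q → Q_m = 7.4643.
Social marginal cost = private MC − MEB = 44.2 + 0.2Q.
Set SMC = demand: 44.2 + 0.2Q = 79.8 - 2.2Q → Q* = 14.8333.
Between Q* and Q_m the wedge demand − SMC runs linearly from 0 to MEB(Q_m), so the loss is a triangle.
DWL = ½ × 7.3690 × 17.6857 = 65.1630.

DWL = £65.2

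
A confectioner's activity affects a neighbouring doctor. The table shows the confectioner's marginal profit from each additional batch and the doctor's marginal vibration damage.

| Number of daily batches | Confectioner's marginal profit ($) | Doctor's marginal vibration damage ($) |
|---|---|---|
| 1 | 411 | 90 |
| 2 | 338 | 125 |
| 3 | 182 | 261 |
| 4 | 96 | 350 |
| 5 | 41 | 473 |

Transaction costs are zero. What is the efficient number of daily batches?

Bargaining reaches the level where marginal profit last exceeds marginal vibration damage.
That holds through level 2 (338 ≥ 125) but not at 3 (182 < 261).

2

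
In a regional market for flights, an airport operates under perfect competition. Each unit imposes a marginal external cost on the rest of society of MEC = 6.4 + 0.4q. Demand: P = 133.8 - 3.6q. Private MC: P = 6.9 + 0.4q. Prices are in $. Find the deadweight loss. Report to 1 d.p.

Market equilibrium (private): 6.9 + 0.4q = 133.8 - 3.6q → q_m = 31.7250.
Social marginal cost = private MC + MEC = 13.3 + 0.8q.
Set SMC = demand: 13.3 + 0.8q = 133.8 - 3.6q → q* = 27.3864.
Height of the DWL triangle at q_m is SMC(q_m) − demand(q_m) = MEC(q_m) = 19.0900.
DWL = ½ × 4.3386 × 19.0900 = 41.4119.

DWL = $41.4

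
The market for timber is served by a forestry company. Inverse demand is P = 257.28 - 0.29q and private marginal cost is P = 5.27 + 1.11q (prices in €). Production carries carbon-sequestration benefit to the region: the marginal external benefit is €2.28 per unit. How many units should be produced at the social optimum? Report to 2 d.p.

q* = 181.64

Social marginal cost = private MC − MEB = 2.99 + 1.11q.
Set SMC = demand: 2.99 + 1.11q = 257.28 - 0.29q → q* = 181.6357.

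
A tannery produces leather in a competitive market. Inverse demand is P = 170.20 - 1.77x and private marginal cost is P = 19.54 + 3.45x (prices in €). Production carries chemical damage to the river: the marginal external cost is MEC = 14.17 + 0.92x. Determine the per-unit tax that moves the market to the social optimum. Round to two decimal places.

tax = €34.62 per unit

Social marginal cost = private MC + MEC = 33.71 + 4.37x.
Set SMC = demand: 33.71 + 4.37x = 170.20 - 1.77x → x* = 22.2296.
The Pigouvian tax equals MEC at x*: 14.17 + 0.92×22.2296 = 34.6212.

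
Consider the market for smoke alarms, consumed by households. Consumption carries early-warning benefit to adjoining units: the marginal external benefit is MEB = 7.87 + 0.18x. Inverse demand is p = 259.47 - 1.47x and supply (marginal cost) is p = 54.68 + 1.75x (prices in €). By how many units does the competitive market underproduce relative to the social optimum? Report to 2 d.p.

Market equilibrium (private): 54.68 + 1.75x = 259.47 - 1.47x → x_m = 63.5994.
Social marginal benefit = demand + MEB = 267.34 - 1.29x.
Set SMB = MC: 267.34 - 1.29x = 54.68 + 1.75x → x* = 69.9539.
Gap = |63.5994 − 69.9539| = 6.3545.

6.35 units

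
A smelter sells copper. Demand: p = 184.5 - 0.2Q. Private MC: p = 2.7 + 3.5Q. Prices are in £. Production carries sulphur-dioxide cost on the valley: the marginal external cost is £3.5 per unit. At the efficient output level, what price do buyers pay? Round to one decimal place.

P = £174.9

Social marginal cost = private MC + MEC = 6.2 + 3.5Q.
Set SMC = demand: 6.2 + 3.5Q = 184.5 - 0.2Q → Q* = 48.1892.
Consumer price on the demand curve at Q*: 184.5 − 0.2×48.1892 = 174.8622.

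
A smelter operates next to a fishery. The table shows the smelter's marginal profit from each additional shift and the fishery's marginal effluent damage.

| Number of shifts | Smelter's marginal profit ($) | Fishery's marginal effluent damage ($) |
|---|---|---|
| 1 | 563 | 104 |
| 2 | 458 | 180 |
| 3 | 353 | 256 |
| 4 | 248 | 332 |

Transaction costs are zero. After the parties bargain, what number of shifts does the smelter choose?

Bargaining reaches the level where marginal profit last exceeds marginal effluent damage.
That holds through level 3 (353 ≥ 256) but not at 4 (248 < 332).

3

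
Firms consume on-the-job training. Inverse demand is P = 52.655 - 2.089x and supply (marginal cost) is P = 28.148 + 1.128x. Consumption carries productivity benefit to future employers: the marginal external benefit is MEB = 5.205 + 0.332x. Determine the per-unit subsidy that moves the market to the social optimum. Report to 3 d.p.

Social marginal benefit = demand + MEB = 57.860 - 1.757x.
Set SMB = MC: 57.860 - 1.757x = 28.148 + 1.128x → x* = 10.2988.
The Pigouvian subsidy equals MEB at x*: 5.205 + 0.332×10.2988 = 8.6242.

subsidy = 8.624 per unit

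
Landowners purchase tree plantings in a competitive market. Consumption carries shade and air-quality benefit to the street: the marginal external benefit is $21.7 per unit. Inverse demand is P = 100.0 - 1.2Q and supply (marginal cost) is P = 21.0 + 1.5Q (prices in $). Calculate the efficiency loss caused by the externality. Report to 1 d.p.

Market equilibrium (private): 21.0 + 1.5Q = 100.0 - 1.2Q → Q_m = 29.2593.
Social marginal benefit = demand + MEB = 121.7 - 1.2Q.
Set SMB = MC: 121.7 - 1.2Q = 21.0 + 1.5Q → Q* = 37.2963.
The loss is the area between SMB and MC from Q* to Q_m; with linear curves that's a triangle of height MEB(Q_m).
DWL = ½ × 8.0370 × 21.7000 = 87.2015.

DWL = $87.2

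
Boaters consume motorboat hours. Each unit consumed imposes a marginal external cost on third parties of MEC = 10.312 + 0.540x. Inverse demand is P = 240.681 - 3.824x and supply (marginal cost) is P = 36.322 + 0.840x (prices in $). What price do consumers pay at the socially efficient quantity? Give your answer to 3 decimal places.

Social marginal benefit = demand − MEC = 230.369 - 4.364x.
Set SMB = MC: 230.369 - 4.364x = 36.322 + 0.840x → x* = 37.2880.
Consumer price on the demand curve at x*: 240.681 − 3.824×37.2880 = 98.0917.

P = $98.092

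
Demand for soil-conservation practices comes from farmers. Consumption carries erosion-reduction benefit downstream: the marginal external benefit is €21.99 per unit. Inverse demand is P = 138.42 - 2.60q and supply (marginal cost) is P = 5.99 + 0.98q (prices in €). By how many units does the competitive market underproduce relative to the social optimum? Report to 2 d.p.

6.14 units

Market equilibrium (private): 5.99 + 0.98q = 138.42 - 2.60q → q_m = 36.9916.
Social marginal benefit = demand + MEB = 160.41 - 2.60q.
Set SMB = MC: 160.41 - 2.60q = 5.99 + 0.98q → q* = 43.1341.
Gap = |36.9916 − 43.1341| = 6.1425.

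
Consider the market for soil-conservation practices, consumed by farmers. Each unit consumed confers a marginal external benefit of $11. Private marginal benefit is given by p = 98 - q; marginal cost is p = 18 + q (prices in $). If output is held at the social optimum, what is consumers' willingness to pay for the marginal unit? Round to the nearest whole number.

P = $53

Social marginal benefit = demand + MEB = 109 - q.
Set SMB = MC: 109 - q = 18 + q → q* = 45.5000.
Consumer price on the demand curve at q*: 98 − 1×45.5000 = 52.5000.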